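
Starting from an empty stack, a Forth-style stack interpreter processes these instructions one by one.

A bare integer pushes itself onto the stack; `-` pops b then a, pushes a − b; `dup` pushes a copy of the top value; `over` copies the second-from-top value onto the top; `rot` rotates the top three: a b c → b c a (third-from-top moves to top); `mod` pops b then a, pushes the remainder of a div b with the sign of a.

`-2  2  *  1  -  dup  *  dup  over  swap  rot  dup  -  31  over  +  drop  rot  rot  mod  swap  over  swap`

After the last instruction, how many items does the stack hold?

3

-2   : [-2]
2    : [-2, 2]
*    : [-4]
1    : [-4, 1]
-    : [-5]
dup  : [-5, -5]
*    : [25]
dup  : [25, 25]
over : [25, 25, 25]
swap : [25, 25, 25]
rot  : [25, 25, 25]
dup  : [25, 25, 25, 25]
-    : [25, 25, 0]
31   : [25, 25, 0, 31]
over : [25, 25, 0, 31, 0]
+    : [25, 25, 0, 31]
drop : [25, 25, 0]
rot  : [25, 0, 25]
rot  : [0, 25, 25]
mod  : [0, 0]
swap : [0, 0]
over : [0, 0, 0]
swap : [0, 0, 0]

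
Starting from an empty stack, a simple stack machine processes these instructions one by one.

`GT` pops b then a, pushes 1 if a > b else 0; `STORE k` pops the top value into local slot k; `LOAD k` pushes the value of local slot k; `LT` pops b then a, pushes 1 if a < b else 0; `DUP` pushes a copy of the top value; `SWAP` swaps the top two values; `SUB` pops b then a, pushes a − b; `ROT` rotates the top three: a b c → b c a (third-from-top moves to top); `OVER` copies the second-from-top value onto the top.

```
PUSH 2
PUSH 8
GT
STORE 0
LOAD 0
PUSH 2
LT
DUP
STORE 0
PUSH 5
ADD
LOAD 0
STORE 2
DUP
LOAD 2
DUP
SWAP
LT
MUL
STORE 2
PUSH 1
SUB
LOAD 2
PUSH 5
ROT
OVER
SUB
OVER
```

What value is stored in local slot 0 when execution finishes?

1

PUSH 2   [2]
PUSH 8   [2, 8]
GT       [0]
STORE 0  []
LOAD 0   [0]
PUSH 2   [0, 2]
LT       [1]
DUP      [1, 1]
STORE 0  [1]
PUSH 5   [1, 5]
ADD      [6]
LOAD 0   [6, 1]
STORE 2  [6]
DUP      [6, 6]
LOAD 2   [6, 6, 1]
DUP      [6, 6, 1, 1]
SWAP     [6, 6, 1, 1]
LT       [6, 6, 0]
MUL      [6, 0]
STORE 2  [6]
PUSH 1   [6, 1]
SUB      [5]
LOAD 2   [5, 0]
PUSH 5   [5, 0, 5]
ROT      [0, 5, 5]
OVER     [0, 5, 5, 5]
SUB      [0, 5, 0]
OVER     [0, 5, 0, 5]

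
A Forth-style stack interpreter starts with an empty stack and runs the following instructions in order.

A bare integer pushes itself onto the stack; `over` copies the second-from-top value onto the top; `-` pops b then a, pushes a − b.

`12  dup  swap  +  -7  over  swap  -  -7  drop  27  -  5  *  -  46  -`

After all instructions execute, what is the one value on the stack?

12    [12]
dup   [12, 12]
swap  [12, 12]
+     [24]
-7    [24, -7]
over  [24, -7, 24]
swap  [24, 24, -7]
-     [24, 31]
-7    [24, 31, -7]
drop  [24, 31]
27    [24, 31, 27]
-     [24, 4]
5     [24, 4, 5]
*     [24, 20]
-     [4]
46    [4, 46]
-     [-42]

-42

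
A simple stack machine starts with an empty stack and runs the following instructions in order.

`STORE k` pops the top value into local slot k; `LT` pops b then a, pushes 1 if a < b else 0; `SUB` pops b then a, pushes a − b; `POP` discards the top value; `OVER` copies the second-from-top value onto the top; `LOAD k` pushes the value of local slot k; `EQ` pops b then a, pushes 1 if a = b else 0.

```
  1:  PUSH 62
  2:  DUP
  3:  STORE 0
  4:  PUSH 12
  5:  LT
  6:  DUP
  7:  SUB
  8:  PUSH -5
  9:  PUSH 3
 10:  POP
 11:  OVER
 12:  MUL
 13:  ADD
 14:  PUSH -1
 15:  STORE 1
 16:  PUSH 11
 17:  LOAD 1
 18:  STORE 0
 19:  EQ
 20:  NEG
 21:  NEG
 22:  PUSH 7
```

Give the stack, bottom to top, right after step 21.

PUSH 62 : 62
DUP     : 62 62
STORE 0 : 62
PUSH 12 : 62 12
LT      : 0
DUP     : 0 0
SUB     : 0
PUSH -5 : 0 -5
PUSH 3  : 0 -5 3
POP     : 0 -5
OVER    : 0 -5 0
MUL     : 0 0
ADD     : 0
PUSH -1 : 0 -1
STORE 1 : 0
PUSH 11 : 0 11
LOAD 1  : 0 11 -1
STORE 0 : 0 11
EQ      : 0
NEG     : 0
NEG     : 0

[0]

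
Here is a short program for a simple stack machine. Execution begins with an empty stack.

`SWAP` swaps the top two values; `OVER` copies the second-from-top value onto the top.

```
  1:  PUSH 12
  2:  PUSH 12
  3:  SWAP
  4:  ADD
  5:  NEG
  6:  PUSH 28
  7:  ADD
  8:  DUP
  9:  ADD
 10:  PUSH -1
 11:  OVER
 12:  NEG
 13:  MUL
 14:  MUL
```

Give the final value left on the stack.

PUSH 12 -> 12
PUSH 12 -> 12 12
SWAP    -> 12 12
ADD     -> 24
NEG     -> -24
PUSH 28 -> -24 28
ADD     -> 4
DUP     -> 4 4
ADD     -> 8
PUSH -1 -> 8 -1
OVER    -> 8 -1 8
NEG     -> 8 -1 -8
MUL     -> 8 8
MUL     -> 64

64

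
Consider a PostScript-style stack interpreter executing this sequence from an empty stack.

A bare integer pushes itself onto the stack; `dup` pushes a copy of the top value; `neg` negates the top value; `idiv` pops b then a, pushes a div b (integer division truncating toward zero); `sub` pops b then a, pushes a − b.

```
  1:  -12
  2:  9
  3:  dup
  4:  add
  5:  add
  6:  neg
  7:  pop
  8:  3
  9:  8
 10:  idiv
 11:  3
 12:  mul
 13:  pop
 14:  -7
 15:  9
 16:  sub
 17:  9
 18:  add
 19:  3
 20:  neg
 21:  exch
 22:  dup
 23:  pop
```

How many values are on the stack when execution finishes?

-12   [-12]
9     [-12, 9]
dup   [-12, 9, 9]
add   [-12, 18]
add   [6]
neg   [-6]
pop   []
3     [3]
8     [3, 8]
idiv  [0]
3     [0, 3]
mul   [0]
pop   []
-7    [-7]
9     [-7, 9]
sub   [-16]
9     [-16, 9]
add   [-7]
3     [-7, 3]
neg   [-7, -3]
exch  [-3, -7]
dup   [-3, -7, -7]
pop   [-3, -7]

2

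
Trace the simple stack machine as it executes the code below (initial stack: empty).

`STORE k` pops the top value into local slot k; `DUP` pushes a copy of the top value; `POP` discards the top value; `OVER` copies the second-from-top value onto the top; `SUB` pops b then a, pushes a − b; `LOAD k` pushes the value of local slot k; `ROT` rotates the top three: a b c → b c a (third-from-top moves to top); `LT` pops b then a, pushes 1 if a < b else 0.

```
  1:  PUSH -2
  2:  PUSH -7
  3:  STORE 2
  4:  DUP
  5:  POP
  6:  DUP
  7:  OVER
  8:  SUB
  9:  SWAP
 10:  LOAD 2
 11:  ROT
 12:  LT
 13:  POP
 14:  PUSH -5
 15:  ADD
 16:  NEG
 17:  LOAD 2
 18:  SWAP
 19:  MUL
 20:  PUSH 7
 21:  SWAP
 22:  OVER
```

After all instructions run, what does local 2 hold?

PUSH -2 : [-2]
PUSH -7 : [-2, -7]
STORE 2 : [-2]
DUP     : [-2, -2]
POP     : [-2]
DUP     : [-2, -2]
OVER    : [-2, -2, -2]
SUB     : [-2, 0]
SWAP    : [0, -2]
LOAD 2  : [0, -2, -7]
ROT     : [-2, -7, 0]
LT      : [-2, 1]
POP     : [-2]
PUSH -5 : [-2, -5]
ADD     : [-7]
NEG     : [7]
LOAD 2  : [7, -7]
SWAP    : [-7, 7]
MUL     : [-49]
PUSH 7  : [-49, 7]
SWAP    : [7, -49]
OVER    : [7, -49, 7]

-7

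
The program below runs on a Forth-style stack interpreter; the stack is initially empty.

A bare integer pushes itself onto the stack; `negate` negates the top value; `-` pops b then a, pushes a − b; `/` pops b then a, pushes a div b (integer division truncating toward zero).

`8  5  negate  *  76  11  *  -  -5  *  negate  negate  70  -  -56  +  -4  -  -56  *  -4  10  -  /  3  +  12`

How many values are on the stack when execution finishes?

8       [8]
5       [8, 5]
negate  [8, -5]
*       [-40]
76      [-40, 76]
11      [-40, 76, 11]
*       [-40, 836]
-       [-876]
-5      [-876, -5]
*       [4380]
negate  [-4380]
negate  [4380]
70      [4380, 70]
-       [4310]
-56     [4310, -56]
+       [4254]
-4      [4254, -4]
-       [4258]
-56     [4258, -56]
*       [-238448]
-4      [-238448, -4]
10      [-238448, -4, 10]
-       [-238448, -14]
/       [17032]
3       [17032, 3]
+       [17035]
12      [17035, 12]

2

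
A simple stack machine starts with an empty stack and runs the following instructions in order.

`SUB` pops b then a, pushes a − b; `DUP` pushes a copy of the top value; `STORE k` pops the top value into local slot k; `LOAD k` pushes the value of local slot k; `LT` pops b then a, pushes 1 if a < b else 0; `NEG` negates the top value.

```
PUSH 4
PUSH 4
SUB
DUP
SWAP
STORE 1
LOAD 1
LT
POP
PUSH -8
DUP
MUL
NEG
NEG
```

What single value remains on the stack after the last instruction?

64

PUSH 4   4
PUSH 4   4 4
SUB      0
DUP      0 0
SWAP     0 0
STORE 1  0
LOAD 1   0 0
LT       0
POP      (empty)
PUSH -8  -8
DUP      -8 -8
MUL      64
NEG      -64
NEG      64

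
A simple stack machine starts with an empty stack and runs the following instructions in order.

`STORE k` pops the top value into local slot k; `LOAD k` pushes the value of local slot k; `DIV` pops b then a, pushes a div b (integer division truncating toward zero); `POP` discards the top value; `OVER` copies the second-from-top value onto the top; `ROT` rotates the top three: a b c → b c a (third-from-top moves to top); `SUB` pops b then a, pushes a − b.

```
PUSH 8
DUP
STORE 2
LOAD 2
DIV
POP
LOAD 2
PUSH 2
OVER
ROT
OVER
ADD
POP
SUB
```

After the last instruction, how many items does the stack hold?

PUSH 8  : [8]
DUP     : [8, 8]
STORE 2 : [8]
LOAD 2  : [8, 8]
DIV     : [1]
POP     : []
LOAD 2  : [8]
PUSH 2  : [8, 2]
OVER    : [8, 2, 8]
ROT     : [2, 8, 8]
OVER    : [2, 8, 8, 8]
ADD     : [2, 8, 16]
POP     : [2, 8]
SUB     : [-6]

1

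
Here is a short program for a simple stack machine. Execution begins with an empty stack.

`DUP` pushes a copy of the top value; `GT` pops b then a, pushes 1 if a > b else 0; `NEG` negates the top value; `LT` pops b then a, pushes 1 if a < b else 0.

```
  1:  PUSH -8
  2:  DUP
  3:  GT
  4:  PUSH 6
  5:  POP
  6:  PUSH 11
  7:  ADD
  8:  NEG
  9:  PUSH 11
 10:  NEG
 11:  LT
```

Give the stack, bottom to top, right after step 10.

[-11, -11]

PUSH -8 : [-8]
DUP     : [-8, -8]
GT      : [0]
PUSH 6  : [0, 6]
POP     : [0]
PUSH 11 : [0, 11]
ADD     : [11]
NEG     : [-11]
PUSH 11 : [-11, 11]
NEG     : [-11, -11]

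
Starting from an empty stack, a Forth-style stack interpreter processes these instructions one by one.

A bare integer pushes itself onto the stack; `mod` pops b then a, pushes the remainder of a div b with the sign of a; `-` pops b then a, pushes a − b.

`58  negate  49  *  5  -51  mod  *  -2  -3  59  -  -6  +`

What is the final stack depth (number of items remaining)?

58     → 58
negate → -58
49     → -58 49
*      → -2842
5      → -2842 5
-51    → -2842 5 -51
mod    → -2842 5
*      → -14210
-2     → -14210 -2
-3     → -14210 -2 -3
59     → -14210 -2 -3 59
-      → -14210 -2 -62
-6     → -14210 -2 -62 -6
+      → -14210 -2 -68

3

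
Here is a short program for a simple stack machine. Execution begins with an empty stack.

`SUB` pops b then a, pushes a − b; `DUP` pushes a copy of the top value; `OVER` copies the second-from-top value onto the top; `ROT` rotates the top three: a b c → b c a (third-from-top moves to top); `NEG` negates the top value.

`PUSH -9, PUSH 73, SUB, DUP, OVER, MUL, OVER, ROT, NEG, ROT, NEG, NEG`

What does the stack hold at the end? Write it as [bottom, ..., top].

PUSH -9  [-9]
PUSH 73  [-9, 73]
SUB      [-82]
DUP      [-82, -82]
OVER     [-82, -82, -82]
MUL      [-82, 6724]
OVER     [-82, 6724, -82]
ROT      [6724, -82, -82]
NEG      [6724, -82, 82]
ROT      [-82, 82, 6724]
NEG      [-82, 82, -6724]
NEG      [-82, 82, 6724]

[-82, 82, 6724]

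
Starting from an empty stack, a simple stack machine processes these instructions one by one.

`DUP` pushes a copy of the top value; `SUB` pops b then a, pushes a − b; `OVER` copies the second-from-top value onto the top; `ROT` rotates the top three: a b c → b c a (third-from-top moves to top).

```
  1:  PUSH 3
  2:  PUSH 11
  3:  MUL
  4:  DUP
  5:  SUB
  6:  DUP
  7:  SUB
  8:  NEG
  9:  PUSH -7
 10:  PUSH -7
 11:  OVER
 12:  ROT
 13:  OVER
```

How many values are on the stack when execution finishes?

PUSH 3  -> 3
PUSH 11 -> 3 11
MUL     -> 33
DUP     -> 33 33
SUB     -> 0
DUP     -> 0 0
SUB     -> 0
NEG     -> 0
PUSH -7 -> 0 -7
PUSH -7 -> 0 -7 -7
OVER    -> 0 -7 -7 -7
ROT     -> 0 -7 -7 -7
OVER    -> 0 -7 -7 -7 -7

5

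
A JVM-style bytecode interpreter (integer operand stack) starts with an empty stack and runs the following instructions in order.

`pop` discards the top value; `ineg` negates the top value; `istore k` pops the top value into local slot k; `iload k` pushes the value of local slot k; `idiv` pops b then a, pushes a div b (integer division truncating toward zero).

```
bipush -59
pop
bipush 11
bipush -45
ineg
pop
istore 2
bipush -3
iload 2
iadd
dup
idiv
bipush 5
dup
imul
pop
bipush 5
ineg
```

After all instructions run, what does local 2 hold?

bipush -59 : -59
pop        : (empty)
bipush 11  : 11
bipush -45 : 11 -45
ineg       : 11 45
pop        : 11
istore 2   : (empty)
bipush -3  : -3
iload 2    : -3 11
iadd       : 8
dup        : 8 8
idiv       : 1
bipush 5   : 1 5
dup        : 1 5 5
imul       : 1 25
pop        : 1
bipush 5   : 1 5
ineg       : 1 -5

11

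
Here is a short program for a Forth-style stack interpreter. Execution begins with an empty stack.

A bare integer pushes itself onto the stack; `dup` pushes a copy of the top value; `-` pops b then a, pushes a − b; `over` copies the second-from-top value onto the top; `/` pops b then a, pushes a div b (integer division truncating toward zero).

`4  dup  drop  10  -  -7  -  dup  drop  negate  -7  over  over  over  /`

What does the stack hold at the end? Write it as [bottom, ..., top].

4      : 4
dup    : 4 4
drop   : 4
10     : 4 10
-      : -6
-7     : -6 -7
-      : 1
dup    : 1 1
drop   : 1
negate : -1
-7     : -1 -7
over   : -1 -7 -1
over   : -1 -7 -1 -7
over   : -1 -7 -1 -7 -1
/      : -1 -7 -1 7

[-1, -7, -1, 7]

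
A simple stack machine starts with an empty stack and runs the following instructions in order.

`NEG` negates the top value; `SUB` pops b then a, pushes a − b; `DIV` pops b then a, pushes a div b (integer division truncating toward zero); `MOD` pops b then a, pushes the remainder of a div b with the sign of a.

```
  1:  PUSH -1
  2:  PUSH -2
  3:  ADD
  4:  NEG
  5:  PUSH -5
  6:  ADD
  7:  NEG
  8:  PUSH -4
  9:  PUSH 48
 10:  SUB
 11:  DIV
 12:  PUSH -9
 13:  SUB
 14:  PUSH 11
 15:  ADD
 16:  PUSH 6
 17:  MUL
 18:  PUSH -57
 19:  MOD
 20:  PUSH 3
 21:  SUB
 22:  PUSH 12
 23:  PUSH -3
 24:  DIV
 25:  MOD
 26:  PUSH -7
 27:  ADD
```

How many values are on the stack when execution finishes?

1

PUSH -1  → -1
PUSH -2  → -1 -2
ADD      → -3
NEG      → 3
PUSH -5  → 3 -5
ADD      → -2
NEG      → 2
PUSH -4  → 2 -4
PUSH 48  → 2 -4 48
SUB      → 2 -52
DIV      → 0
PUSH -9  → 0 -9
SUB      → 9
PUSH 11  → 9 11
ADD      → 20
PUSH 6   → 20 6
MUL      → 120
PUSH -57 → 120 -57
MOD      → 6
PUSH 3   → 6 3
SUB      → 3
PUSH 12  → 3 12
PUSH -3  → 3 12 -3
DIV      → 3 -4
MOD      → 3
PUSH -7  → 3 -7
ADD      → -4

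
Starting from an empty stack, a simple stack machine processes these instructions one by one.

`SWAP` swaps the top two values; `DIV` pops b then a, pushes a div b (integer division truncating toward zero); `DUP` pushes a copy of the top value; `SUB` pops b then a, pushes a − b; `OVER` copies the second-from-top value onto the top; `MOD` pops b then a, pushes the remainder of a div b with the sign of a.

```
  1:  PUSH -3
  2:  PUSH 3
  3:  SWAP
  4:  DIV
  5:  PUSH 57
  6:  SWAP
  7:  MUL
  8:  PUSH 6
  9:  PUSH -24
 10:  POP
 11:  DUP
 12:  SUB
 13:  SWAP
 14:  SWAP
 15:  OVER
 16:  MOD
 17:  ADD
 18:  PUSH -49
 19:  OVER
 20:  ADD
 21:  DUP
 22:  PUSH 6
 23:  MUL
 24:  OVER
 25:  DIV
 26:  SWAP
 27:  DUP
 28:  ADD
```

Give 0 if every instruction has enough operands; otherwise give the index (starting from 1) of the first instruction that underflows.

PUSH -3   [-3]
PUSH 3    [-3, 3]
SWAP      [3, -3]
DIV       [-1]
PUSH 57   [-1, 57]
SWAP      [57, -1]
MUL       [-57]
PUSH 6    [-57, 6]
PUSH -24  [-57, 6, -24]
POP       [-57, 6]
DUP       [-57, 6, 6]
SUB       [-57, 0]
SWAP      [0, -57]
SWAP      [-57, 0]
OVER      [-57, 0, -57]
MOD       [-57, 0]
ADD       [-57]
PUSH -49  [-57, -49]
OVER      [-57, -49, -57]
ADD       [-57, -106]
DUP       [-57, -106, -106]
PUSH 6    [-57, -106, -106, 6]
MUL       [-57, -106, -636]
OVER      [-57, -106, -636, -106]
DIV       [-57, -106, 6]
SWAP      [-57, 6, -106]
DUP       [-57, 6, -106, -106]
ADD       [-57, 6, -212]

0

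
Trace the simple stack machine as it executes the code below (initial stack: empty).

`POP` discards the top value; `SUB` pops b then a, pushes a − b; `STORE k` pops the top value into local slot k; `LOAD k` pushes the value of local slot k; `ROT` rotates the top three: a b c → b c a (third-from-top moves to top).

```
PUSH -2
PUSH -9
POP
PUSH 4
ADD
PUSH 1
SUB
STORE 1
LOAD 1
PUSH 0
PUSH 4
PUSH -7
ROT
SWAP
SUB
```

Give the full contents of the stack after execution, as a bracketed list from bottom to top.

[1, 4, 7]

PUSH -2 -> -2
PUSH -9 -> -2 -9
POP     -> -2
PUSH 4  -> -2 4
ADD     -> 2
PUSH 1  -> 2 1
SUB     -> 1
STORE 1 -> (empty)
LOAD 1  -> 1
PUSH 0  -> 1 0
PUSH 4  -> 1 0 4
PUSH -7 -> 1 0 4 -7
ROT     -> 1 4 -7 0
SWAP    -> 1 4 0 -7
SUB     -> 1 4 7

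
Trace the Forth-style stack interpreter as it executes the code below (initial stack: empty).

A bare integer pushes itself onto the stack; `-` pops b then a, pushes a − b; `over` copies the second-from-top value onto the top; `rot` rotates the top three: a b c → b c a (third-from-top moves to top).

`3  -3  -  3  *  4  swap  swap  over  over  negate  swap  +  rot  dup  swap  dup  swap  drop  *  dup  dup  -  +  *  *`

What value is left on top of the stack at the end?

3      -> 3
-3     -> 3 -3
-      -> 6
3      -> 6 3
*      -> 18
4      -> 18 4
swap   -> 4 18
swap   -> 18 4
over   -> 18 4 18
over   -> 18 4 18 4
negate -> 18 4 18 -4
swap   -> 18 4 -4 18
+      -> 18 4 14
rot    -> 4 14 18
dup    -> 4 14 18 18
swap   -> 4 14 18 18
dup    -> 4 14 18 18 18
swap   -> 4 14 18 18 18
drop   -> 4 14 18 18
*      -> 4 14 324
dup    -> 4 14 324 324
dup    -> 4 14 324 324 324
-      -> 4 14 324 0
+      -> 4 14 324
*      -> 4 4536
*      -> 18144

18144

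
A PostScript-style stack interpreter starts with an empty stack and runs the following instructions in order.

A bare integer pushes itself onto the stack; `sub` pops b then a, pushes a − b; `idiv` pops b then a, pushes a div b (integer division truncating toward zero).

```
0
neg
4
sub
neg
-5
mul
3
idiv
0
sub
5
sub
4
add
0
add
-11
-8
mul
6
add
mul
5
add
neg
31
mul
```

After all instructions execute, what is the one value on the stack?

20243

0     0
neg   0
4     0 4
sub   -4
neg   4
-5    4 -5
mul   -20
3     -20 3
idiv  -6
0     -6 0
sub   -6
5     -6 5
sub   -11
4     -11 4
add   -7
0     -7 0
add   -7
-11   -7 -11
-8    -7 -11 -8
mul   -7 88
6     -7 88 6
add   -7 94
mul   -658
5     -658 5
add   -653
neg   653
31    653 31
mul   20243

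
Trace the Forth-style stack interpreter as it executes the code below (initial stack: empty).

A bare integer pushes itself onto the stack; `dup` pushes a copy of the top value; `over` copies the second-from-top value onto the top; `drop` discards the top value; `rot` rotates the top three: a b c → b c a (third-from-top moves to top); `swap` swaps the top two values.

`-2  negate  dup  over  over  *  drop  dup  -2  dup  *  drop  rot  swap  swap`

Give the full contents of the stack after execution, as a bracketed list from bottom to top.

[2, 2, 2]

-2     → [-2]
negate → [2]
dup    → [2, 2]
over   → [2, 2, 2]
over   → [2, 2, 2, 2]
*      → [2, 2, 4]
drop   → [2, 2]
dup    → [2, 2, 2]
-2     → [2, 2, 2, -2]
dup    → [2, 2, 2, -2, -2]
*      → [2, 2, 2, 4]
drop   → [2, 2, 2]
rot    → [2, 2, 2]
swap   → [2, 2, 2]
swap   → [2, 2, 2]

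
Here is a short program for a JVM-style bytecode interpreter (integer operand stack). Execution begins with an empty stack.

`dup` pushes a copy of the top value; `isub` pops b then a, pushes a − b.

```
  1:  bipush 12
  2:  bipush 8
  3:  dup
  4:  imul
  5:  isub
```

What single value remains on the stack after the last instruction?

-52

bipush 12 -> [12]
bipush 8  -> [12, 8]
dup       -> [12, 8, 8]
imul      -> [12, 64]
isub      -> [-52]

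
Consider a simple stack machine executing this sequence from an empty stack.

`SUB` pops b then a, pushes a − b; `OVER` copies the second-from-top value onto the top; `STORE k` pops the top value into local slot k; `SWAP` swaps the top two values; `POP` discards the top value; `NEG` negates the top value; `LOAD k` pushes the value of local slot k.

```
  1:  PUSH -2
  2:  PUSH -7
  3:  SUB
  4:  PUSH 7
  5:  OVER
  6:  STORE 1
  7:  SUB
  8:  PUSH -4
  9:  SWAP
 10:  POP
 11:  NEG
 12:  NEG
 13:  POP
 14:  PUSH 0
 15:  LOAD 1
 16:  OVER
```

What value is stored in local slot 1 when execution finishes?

PUSH -2 -> [-2]
PUSH -7 -> [-2, -7]
SUB     -> [5]
PUSH 7  -> [5, 7]
OVER    -> [5, 7, 5]
STORE 1 -> [5, 7]
SUB     -> [-2]
PUSH -4 -> [-2, -4]
SWAP    -> [-4, -2]
POP     -> [-4]
NEG     -> [4]
NEG     -> [-4]
POP     -> []
PUSH 0  -> [0]
LOAD 1  -> [0, 5]
OVER    -> [0, 5, 0]

5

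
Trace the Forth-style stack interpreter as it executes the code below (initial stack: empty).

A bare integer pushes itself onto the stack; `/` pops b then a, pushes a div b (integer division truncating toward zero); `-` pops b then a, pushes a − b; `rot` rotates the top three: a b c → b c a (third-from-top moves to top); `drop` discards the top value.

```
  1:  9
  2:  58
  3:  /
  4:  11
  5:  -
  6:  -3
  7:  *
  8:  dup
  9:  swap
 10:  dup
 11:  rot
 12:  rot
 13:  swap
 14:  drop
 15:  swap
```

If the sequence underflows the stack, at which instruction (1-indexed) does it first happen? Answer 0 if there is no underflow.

9    : 9
58   : 9 58
/    : 0
11   : 0 11
-    : -11
-3   : -11 -3
*    : 33
dup  : 33 33
swap : 33 33
dup  : 33 33 33
rot  : 33 33 33
rot  : 33 33 33
swap : 33 33 33
drop : 33 33
swap : 33 33

0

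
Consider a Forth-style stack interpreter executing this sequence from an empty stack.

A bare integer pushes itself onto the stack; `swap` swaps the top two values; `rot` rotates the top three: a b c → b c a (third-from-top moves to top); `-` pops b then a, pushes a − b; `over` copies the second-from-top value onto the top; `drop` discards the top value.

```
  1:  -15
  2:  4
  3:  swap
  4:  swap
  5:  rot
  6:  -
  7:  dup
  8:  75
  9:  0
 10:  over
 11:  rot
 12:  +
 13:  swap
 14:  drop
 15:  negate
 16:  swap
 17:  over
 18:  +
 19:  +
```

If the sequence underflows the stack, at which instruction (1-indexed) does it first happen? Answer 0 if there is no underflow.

5

-15   [-15]
4     [-15, 4]
swap  [4, -15]
swap  [-15, 4]
rot  — needs 3 operands, stack has 2 → underflow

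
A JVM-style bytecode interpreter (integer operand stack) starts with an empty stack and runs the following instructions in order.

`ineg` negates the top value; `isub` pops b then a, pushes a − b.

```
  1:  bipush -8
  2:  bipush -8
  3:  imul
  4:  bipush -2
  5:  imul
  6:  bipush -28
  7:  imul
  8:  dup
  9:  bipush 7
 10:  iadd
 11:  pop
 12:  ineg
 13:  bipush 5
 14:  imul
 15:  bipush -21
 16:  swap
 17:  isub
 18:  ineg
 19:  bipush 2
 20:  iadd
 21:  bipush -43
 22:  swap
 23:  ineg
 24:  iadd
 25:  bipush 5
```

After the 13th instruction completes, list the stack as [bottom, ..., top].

bipush -8  → -8
bipush -8  → -8 -8
imul       → 64
bipush -2  → 64 -2
imul       → -128
bipush -28 → -128 -28
imul       → 3584
dup        → 3584 3584
bipush 7   → 3584 3584 7
iadd       → 3584 3591
pop        → 3584
ineg       → -3584
bipush 5   → -3584 5

[-3584, 5]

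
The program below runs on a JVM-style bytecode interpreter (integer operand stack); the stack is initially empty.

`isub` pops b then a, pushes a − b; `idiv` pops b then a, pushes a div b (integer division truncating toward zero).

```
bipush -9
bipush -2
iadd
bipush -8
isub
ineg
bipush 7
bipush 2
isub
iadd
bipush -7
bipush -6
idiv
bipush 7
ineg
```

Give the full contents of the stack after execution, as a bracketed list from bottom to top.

[8, 1, -7]

bipush -9 → [-9]
bipush -2 → [-9, -2]
iadd      → [-11]
bipush -8 → [-11, -8]
isub      → [-3]
ineg      → [3]
bipush 7  → [3, 7]
bipush 2  → [3, 7, 2]
isub      → [3, 5]
iadd      → [8]
bipush -7 → [8, -7]
bipush -6 → [8, -7, -6]
idiv      → [8, 1]
bipush 7  → [8, 1, 7]
ineg      → [8, 1, -7]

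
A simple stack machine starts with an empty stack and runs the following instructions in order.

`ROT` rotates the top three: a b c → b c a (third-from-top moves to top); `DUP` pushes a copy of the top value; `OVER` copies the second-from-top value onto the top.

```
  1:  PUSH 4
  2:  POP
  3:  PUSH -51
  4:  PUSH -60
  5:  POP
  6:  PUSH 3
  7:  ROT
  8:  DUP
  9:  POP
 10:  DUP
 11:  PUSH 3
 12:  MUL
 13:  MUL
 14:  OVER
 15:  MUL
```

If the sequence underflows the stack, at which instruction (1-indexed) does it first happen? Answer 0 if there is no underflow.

PUSH 4   → [4]
POP      → []
PUSH -51 → [-51]
PUSH -60 → [-51, -60]
POP      → [-51]
PUSH 3   → [-51, 3]
ROT  — needs 3 operands, stack has 2 → underflow

7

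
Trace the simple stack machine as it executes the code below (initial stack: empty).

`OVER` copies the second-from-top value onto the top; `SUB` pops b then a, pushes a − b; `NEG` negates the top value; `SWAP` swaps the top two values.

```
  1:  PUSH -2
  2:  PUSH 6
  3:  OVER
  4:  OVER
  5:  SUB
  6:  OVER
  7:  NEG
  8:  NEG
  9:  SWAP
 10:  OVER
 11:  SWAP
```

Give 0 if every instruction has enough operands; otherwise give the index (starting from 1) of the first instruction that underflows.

PUSH -2 → -2
PUSH 6  → -2 6
OVER    → -2 6 -2
OVER    → -2 6 -2 6
SUB     → -2 6 -8
OVER    → -2 6 -8 6
NEG     → -2 6 -8 -6
NEG     → -2 6 -8 6
SWAP    → -2 6 6 -8
OVER    → -2 6 6 -8 6
SWAP    → -2 6 6 6 -8

0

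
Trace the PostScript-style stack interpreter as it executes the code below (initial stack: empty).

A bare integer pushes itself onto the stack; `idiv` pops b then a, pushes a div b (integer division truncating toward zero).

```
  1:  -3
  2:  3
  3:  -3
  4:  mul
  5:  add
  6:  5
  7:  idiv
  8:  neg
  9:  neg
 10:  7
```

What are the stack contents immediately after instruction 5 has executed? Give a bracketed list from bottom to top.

[-12]

-3  -> -3
3   -> -3 3
-3  -> -3 3 -3
mul -> -3 -9
add -> -12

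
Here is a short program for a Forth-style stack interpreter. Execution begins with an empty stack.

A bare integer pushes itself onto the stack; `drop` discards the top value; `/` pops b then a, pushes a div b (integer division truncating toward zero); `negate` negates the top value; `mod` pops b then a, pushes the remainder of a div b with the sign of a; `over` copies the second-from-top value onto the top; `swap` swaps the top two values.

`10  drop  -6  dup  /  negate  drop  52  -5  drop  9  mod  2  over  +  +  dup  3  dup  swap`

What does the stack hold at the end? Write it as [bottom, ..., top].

10     → [10]
drop   → []
-6     → [-6]
dup    → [-6, -6]
/      → [1]
negate → [-1]
drop   → []
52     → [52]
-5     → [52, -5]
drop   → [52]
9      → [52, 9]
mod    → [7]
2      → [7, 2]
over   → [7, 2, 7]
+      → [7, 9]
+      → [16]
dup    → [16, 16]
3      → [16, 16, 3]
dup    → [16, 16, 3, 3]
swap   → [16, 16, 3, 3]

[16, 16, 3, 3]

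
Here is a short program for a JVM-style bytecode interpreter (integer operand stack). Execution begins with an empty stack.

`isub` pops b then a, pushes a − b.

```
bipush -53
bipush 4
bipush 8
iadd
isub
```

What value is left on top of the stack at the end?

-65

bipush -53  -53
bipush 4    -53 4
bipush 8    -53 4 8
iadd        -53 12
isub        -65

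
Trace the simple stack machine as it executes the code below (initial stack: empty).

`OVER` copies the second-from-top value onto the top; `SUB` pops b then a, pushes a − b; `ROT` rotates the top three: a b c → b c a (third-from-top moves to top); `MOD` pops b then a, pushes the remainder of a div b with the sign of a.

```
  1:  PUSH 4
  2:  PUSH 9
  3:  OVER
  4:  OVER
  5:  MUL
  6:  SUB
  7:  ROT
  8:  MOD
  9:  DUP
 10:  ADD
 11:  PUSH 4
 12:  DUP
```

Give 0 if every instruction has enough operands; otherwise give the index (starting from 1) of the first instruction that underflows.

PUSH 4 -> [4]
PUSH 9 -> [4, 9]
OVER   -> [4, 9, 4]
OVER   -> [4, 9, 4, 9]
MUL    -> [4, 9, 36]
SUB    -> [4, -27]
ROT  — needs 3 operands, stack has 2 → underflow

7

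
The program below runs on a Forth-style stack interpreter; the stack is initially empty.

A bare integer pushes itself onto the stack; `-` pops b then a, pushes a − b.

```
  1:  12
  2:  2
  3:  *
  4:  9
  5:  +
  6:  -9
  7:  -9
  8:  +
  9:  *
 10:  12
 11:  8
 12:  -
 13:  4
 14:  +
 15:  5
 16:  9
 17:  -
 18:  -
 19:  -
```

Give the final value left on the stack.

12  [12]
2   [12, 2]
*   [24]
9   [24, 9]
+   [33]
-9  [33, -9]
-9  [33, -9, -9]
+   [33, -18]
*   [-594]
12  [-594, 12]
8   [-594, 12, 8]
-   [-594, 4]
4   [-594, 4, 4]
+   [-594, 8]
5   [-594, 8, 5]
9   [-594, 8, 5, 9]
-   [-594, 8, -4]
-   [-594, 12]
-   [-606]

-606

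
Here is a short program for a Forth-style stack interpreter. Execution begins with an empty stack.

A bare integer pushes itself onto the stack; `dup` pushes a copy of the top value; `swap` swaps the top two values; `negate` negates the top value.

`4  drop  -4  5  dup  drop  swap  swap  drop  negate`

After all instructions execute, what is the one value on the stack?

4      : [4]
drop   : []
-4     : [-4]
5      : [-4, 5]
dup    : [-4, 5, 5]
drop   : [-4, 5]
swap   : [5, -4]
swap   : [-4, 5]
drop   : [-4]
negate : [4]

4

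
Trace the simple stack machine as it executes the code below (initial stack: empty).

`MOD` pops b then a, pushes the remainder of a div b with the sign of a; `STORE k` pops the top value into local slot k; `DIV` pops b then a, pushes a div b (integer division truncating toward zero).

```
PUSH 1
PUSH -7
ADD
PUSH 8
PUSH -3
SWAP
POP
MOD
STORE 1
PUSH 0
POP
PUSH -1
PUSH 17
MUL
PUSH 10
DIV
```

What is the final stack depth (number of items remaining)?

PUSH 1  → 1
PUSH -7 → 1 -7
ADD     → -6
PUSH 8  → -6 8
PUSH -3 → -6 8 -3
SWAP    → -6 -3 8
POP     → -6 -3
MOD     → 0
STORE 1 → (empty)
PUSH 0  → 0
POP     → (empty)
PUSH -1 → -1
PUSH 17 → -1 17
MUL     → -17
PUSH 10 → -17 10
DIV     → -1

1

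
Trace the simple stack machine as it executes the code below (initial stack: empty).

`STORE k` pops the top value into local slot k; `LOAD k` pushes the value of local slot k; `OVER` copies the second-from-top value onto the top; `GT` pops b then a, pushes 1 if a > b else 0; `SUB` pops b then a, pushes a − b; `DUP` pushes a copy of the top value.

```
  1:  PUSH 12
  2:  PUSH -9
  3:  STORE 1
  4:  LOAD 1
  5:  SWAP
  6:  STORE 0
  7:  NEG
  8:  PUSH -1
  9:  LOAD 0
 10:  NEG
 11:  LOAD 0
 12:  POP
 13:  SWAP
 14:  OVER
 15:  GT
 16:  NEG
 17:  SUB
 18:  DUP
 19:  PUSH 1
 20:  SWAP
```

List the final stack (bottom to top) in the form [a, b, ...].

PUSH 12 -> 12
PUSH -9 -> 12 -9
STORE 1 -> 12
LOAD 1  -> 12 -9
SWAP    -> -9 12
STORE 0 -> -9
NEG     -> 9
PUSH -1 -> 9 -1
LOAD 0  -> 9 -1 12
NEG     -> 9 -1 -12
LOAD 0  -> 9 -1 -12 12
POP     -> 9 -1 -12
SWAP    -> 9 -12 -1
OVER    -> 9 -12 -1 -12
GT      -> 9 -12 1
NEG     -> 9 -12 -1
SUB     -> 9 -11
DUP     -> 9 -11 -11
PUSH 1  -> 9 -11 -11 1
SWAP    -> 9 -11 1 -11

[9, -11, 1, -11]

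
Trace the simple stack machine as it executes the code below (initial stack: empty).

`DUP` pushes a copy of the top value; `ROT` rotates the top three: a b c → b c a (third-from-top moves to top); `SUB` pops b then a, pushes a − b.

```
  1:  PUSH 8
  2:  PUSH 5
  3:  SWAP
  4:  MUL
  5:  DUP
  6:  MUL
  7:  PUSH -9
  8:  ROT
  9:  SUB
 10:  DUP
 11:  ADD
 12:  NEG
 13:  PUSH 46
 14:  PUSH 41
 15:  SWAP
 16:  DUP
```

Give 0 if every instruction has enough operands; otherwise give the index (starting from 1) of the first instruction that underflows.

8

PUSH 8  → 8
PUSH 5  → 8 5
SWAP    → 5 8
MUL     → 40
DUP     → 40 40
MUL     → 1600
PUSH -9 → 1600 -9
ROT  — needs 3 operands, stack has 2 → underflow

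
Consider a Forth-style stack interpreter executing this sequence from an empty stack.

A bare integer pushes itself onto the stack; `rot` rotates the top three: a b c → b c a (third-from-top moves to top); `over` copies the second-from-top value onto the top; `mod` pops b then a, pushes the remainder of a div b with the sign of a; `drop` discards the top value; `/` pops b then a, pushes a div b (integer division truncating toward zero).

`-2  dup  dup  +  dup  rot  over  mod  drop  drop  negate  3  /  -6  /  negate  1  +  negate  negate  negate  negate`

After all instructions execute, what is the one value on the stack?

1

-2     → -2
dup    → -2 -2
dup    → -2 -2 -2
+      → -2 -4
dup    → -2 -4 -4
rot    → -4 -4 -2
over   → -4 -4 -2 -4
mod    → -4 -4 -2
drop   → -4 -4
drop   → -4
negate → 4
3      → 4 3
/      → 1
-6     → 1 -6
/      → 0
negate → 0
1      → 0 1
+      → 1
negate → -1
negate → 1
negate → -1
negate → 1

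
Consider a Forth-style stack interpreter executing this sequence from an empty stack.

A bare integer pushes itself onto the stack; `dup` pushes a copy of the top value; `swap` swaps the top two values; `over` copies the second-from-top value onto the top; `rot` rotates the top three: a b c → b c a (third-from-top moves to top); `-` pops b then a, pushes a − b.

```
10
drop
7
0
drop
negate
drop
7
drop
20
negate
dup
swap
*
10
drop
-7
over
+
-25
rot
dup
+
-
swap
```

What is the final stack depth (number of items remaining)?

10      10
drop    (empty)
7       7
0       7 0
drop    7
negate  -7
drop    (empty)
7       7
drop    (empty)
20      20
negate  -20
dup     -20 -20
swap    -20 -20
*       400
10      400 10
drop    400
-7      400 -7
over    400 -7 400
+       400 393
-25     400 393 -25
rot     393 -25 400
dup     393 -25 400 400
+       393 -25 800
-       393 -825
swap    -825 393

2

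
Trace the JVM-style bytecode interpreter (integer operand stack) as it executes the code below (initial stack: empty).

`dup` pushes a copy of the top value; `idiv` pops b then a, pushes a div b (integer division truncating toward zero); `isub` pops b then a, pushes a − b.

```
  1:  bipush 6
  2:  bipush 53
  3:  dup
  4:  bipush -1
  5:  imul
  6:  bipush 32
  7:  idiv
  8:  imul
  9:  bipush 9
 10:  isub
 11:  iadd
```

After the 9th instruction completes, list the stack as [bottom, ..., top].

bipush 6   [6]
bipush 53  [6, 53]
dup        [6, 53, 53]
bipush -1  [6, 53, 53, -1]
imul       [6, 53, -53]
bipush 32  [6, 53, -53, 32]
idiv       [6, 53, -1]
imul       [6, -53]
bipush 9   [6, -53, 9]

[6, -53, 9]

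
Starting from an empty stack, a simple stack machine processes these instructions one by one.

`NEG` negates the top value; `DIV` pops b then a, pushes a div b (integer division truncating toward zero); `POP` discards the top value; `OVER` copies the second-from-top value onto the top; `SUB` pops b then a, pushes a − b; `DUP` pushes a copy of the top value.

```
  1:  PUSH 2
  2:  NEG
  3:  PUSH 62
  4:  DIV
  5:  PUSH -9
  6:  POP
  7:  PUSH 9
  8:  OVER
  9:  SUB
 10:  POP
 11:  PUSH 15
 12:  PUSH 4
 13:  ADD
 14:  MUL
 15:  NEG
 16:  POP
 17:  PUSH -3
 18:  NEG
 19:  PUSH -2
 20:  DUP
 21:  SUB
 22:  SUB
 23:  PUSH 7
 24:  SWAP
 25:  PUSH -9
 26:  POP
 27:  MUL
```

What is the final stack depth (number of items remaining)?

PUSH 2   2
NEG      -2
PUSH 62  -2 62
DIV      0
PUSH -9  0 -9
POP      0
PUSH 9   0 9
OVER     0 9 0
SUB      0 9
POP      0
PUSH 15  0 15
PUSH 4   0 15 4
ADD      0 19
MUL      0
NEG      0
POP      (empty)
PUSH -3  -3
NEG      3
PUSH -2  3 -2
DUP      3 -2 -2
SUB      3 0
SUB      3
PUSH 7   3 7
SWAP     7 3
PUSH -9  7 3 -9
POP      7 3
MUL      21

1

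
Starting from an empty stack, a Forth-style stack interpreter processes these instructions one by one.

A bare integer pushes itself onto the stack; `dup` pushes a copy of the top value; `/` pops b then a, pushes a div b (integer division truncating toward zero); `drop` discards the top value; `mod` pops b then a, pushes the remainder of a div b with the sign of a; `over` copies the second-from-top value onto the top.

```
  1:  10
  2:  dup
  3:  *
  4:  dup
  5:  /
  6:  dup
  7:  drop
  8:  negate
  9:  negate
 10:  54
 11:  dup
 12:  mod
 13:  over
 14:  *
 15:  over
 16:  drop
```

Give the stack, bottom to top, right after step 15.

10     : 10
dup    : 10 10
*      : 100
dup    : 100 100
/      : 1
dup    : 1 1
drop   : 1
negate : -1
negate : 1
54     : 1 54
dup    : 1 54 54
mod    : 1 0
over   : 1 0 1
*      : 1 0
over   : 1 0 1

[1, 0, 1]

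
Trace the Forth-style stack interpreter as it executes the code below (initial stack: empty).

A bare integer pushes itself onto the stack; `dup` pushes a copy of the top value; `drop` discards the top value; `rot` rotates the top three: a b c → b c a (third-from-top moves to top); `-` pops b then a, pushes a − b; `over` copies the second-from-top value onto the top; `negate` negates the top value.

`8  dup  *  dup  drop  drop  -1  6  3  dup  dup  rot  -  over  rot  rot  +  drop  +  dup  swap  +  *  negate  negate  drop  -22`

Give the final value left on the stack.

-22

8      : [8]
dup    : [8, 8]
*      : [64]
dup    : [64, 64]
drop   : [64]
drop   : []
-1     : [-1]
6      : [-1, 6]
3      : [-1, 6, 3]
dup    : [-1, 6, 3, 3]
dup    : [-1, 6, 3, 3, 3]
rot    : [-1, 6, 3, 3, 3]
-      : [-1, 6, 3, 0]
over   : [-1, 6, 3, 0, 3]
rot    : [-1, 6, 0, 3, 3]
rot    : [-1, 6, 3, 3, 0]
+      : [-1, 6, 3, 3]
drop   : [-1, 6, 3]
+      : [-1, 9]
dup    : [-1, 9, 9]
swap   : [-1, 9, 9]
+      : [-1, 18]
*      : [-18]
negate : [18]
negate : [-18]
drop   : []
-22    : [-22]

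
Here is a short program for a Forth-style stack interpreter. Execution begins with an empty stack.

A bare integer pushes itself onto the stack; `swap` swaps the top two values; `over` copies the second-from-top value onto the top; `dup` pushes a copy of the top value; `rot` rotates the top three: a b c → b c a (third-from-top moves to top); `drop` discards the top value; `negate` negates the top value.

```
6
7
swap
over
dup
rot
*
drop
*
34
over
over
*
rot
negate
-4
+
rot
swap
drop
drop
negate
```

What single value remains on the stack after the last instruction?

-1666

6       [6]
7       [6, 7]
swap    [7, 6]
over    [7, 6, 7]
dup     [7, 6, 7, 7]
rot     [7, 7, 7, 6]
*       [7, 7, 42]
drop    [7, 7]
*       [49]
34      [49, 34]
over    [49, 34, 49]
over    [49, 34, 49, 34]
*       [49, 34, 1666]
rot     [34, 1666, 49]
negate  [34, 1666, -49]
-4      [34, 1666, -49, -4]
+       [34, 1666, -53]
rot     [1666, -53, 34]
swap    [1666, 34, -53]
drop    [1666, 34]
drop    [1666]
negate  [-1666]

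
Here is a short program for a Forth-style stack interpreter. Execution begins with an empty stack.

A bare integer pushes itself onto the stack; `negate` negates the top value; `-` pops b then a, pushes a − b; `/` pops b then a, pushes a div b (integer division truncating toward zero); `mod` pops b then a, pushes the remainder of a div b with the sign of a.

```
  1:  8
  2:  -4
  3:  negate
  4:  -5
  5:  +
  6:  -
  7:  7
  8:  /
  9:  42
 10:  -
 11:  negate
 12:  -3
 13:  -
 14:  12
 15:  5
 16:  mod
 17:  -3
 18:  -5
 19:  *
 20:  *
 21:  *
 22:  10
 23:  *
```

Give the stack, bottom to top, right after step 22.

[1320, 10]

8      → [8]
-4     → [8, -4]
negate → [8, 4]
-5     → [8, 4, -5]
+      → [8, -1]
-      → [9]
7      → [9, 7]
/      → [1]
42     → [1, 42]
-      → [-41]
negate → [41]
-3     → [41, -3]
-      → [44]
12     → [44, 12]
5      → [44, 12, 5]
mod    → [44, 2]
-3     → [44, 2, -3]
-5     → [44, 2, -3, -5]
*      → [44, 2, 15]
*      → [44, 30]
*      → [1320]
10     → [1320, 10]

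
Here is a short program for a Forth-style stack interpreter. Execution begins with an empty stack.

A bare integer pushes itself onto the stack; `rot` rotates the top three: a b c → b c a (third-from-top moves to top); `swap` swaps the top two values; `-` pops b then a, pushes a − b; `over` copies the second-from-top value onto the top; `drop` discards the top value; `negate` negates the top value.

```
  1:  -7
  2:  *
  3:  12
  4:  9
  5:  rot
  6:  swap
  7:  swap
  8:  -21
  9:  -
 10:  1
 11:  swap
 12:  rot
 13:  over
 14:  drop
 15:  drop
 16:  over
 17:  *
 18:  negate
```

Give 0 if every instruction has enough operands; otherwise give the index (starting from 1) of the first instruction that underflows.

-7 : [-7]
*  — needs 2 operands, stack has 1 → underflow

2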